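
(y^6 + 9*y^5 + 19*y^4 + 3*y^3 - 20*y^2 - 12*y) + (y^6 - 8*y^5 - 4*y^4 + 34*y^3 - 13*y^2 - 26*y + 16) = 2*y^6 + y^5 + 15*y^4 + 37*y^3 - 33*y^2 - 38*y + 16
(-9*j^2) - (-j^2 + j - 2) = -8*j^2 - j + 2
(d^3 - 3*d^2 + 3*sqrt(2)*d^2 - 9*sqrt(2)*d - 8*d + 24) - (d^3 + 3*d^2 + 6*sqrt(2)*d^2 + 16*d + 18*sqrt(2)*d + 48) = -6*d^2 - 3*sqrt(2)*d^2 - 27*sqrt(2)*d - 24*d - 24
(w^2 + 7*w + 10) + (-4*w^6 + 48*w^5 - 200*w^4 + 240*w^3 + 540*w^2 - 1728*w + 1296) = -4*w^6 + 48*w^5 - 200*w^4 + 240*w^3 + 541*w^2 - 1721*w + 1306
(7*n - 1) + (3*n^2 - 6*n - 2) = 3*n^2 + n - 3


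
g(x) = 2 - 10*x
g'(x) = -10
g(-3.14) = 33.40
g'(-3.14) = -10.00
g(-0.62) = 8.20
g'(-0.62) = -10.00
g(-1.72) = 19.20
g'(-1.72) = -10.00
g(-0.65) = 8.50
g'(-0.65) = -10.00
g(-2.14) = 23.40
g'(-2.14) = -10.00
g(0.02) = 1.80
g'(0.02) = -10.00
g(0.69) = -4.90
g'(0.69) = -10.00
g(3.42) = -32.20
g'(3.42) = -10.00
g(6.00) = -58.00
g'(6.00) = -10.00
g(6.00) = -58.00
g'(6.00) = -10.00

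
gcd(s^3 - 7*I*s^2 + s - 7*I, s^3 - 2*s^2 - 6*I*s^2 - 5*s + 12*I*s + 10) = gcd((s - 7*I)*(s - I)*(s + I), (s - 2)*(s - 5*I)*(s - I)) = s - I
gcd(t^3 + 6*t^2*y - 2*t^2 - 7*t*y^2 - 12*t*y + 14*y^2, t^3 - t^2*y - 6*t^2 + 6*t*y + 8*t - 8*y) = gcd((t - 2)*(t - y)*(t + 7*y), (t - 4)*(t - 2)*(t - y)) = -t^2 + t*y + 2*t - 2*y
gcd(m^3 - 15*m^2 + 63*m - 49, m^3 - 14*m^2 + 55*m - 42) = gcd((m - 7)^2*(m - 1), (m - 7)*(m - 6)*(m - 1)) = m^2 - 8*m + 7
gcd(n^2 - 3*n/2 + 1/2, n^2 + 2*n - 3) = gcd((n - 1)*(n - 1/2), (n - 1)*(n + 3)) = n - 1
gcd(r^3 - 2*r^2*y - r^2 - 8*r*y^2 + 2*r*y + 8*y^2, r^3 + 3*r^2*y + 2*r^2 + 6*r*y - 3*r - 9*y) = r - 1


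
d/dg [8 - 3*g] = -3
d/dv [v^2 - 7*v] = 2*v - 7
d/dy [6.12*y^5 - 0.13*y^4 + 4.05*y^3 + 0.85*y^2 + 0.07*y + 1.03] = 30.6*y^4 - 0.52*y^3 + 12.15*y^2 + 1.7*y + 0.07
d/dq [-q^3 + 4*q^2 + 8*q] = -3*q^2 + 8*q + 8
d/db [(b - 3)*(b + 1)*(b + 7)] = 3*b^2 + 10*b - 17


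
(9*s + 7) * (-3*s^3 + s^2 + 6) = -27*s^4 - 12*s^3 + 7*s^2 + 54*s + 42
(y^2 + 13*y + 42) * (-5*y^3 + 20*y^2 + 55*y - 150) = -5*y^5 - 45*y^4 + 105*y^3 + 1405*y^2 + 360*y - 6300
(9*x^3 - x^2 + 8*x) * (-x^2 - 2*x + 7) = -9*x^5 - 17*x^4 + 57*x^3 - 23*x^2 + 56*x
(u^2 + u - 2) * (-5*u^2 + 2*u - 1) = -5*u^4 - 3*u^3 + 11*u^2 - 5*u + 2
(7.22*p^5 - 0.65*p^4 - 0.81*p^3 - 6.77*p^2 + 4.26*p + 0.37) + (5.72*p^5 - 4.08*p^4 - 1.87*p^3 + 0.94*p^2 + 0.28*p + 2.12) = 12.94*p^5 - 4.73*p^4 - 2.68*p^3 - 5.83*p^2 + 4.54*p + 2.49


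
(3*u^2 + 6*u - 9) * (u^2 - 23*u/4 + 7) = 3*u^4 - 45*u^3/4 - 45*u^2/2 + 375*u/4 - 63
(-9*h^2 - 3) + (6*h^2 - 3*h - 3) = -3*h^2 - 3*h - 6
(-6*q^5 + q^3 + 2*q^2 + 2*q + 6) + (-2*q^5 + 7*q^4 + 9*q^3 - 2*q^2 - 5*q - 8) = -8*q^5 + 7*q^4 + 10*q^3 - 3*q - 2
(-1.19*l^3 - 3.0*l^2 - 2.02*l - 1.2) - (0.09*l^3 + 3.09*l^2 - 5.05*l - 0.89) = -1.28*l^3 - 6.09*l^2 + 3.03*l - 0.31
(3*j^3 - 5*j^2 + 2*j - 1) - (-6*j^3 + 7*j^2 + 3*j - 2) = 9*j^3 - 12*j^2 - j + 1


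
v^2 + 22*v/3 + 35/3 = (v + 7/3)*(v + 5)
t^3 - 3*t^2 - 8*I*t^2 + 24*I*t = t*(t - 3)*(t - 8*I)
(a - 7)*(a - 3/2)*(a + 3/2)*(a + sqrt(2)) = a^4 - 7*a^3 + sqrt(2)*a^3 - 7*sqrt(2)*a^2 - 9*a^2/4 - 9*sqrt(2)*a/4 + 63*a/4 + 63*sqrt(2)/4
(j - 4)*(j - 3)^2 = j^3 - 10*j^2 + 33*j - 36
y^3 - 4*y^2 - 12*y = y*(y - 6)*(y + 2)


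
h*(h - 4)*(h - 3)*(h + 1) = h^4 - 6*h^3 + 5*h^2 + 12*h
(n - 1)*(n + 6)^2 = n^3 + 11*n^2 + 24*n - 36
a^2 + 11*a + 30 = (a + 5)*(a + 6)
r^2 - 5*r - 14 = (r - 7)*(r + 2)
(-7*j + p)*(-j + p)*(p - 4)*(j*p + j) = 7*j^3*p^2 - 21*j^3*p - 28*j^3 - 8*j^2*p^3 + 24*j^2*p^2 + 32*j^2*p + j*p^4 - 3*j*p^3 - 4*j*p^2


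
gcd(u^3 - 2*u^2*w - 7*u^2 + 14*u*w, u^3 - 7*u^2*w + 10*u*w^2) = u^2 - 2*u*w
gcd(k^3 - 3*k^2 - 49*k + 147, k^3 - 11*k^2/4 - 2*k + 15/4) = k - 3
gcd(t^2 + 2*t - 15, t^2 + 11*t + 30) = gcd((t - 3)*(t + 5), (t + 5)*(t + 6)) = t + 5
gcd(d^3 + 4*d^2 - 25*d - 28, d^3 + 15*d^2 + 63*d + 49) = d^2 + 8*d + 7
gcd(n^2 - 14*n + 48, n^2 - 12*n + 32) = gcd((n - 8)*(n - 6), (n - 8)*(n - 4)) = n - 8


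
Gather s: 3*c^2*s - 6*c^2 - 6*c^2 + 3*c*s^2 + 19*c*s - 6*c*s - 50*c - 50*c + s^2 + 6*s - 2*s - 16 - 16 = -12*c^2 - 100*c + s^2*(3*c + 1) + s*(3*c^2 + 13*c + 4) - 32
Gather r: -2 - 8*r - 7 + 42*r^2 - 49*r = 42*r^2 - 57*r - 9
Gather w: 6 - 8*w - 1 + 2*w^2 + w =2*w^2 - 7*w + 5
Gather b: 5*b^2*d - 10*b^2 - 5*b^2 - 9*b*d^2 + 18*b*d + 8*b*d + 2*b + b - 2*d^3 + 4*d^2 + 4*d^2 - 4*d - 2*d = b^2*(5*d - 15) + b*(-9*d^2 + 26*d + 3) - 2*d^3 + 8*d^2 - 6*d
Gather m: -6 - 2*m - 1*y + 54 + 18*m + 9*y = 16*m + 8*y + 48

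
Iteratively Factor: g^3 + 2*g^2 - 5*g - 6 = (g - 2)*(g^2 + 4*g + 3) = (g - 2)*(g + 1)*(g + 3)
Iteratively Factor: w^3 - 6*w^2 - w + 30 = (w - 5)*(w^2 - w - 6) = (w - 5)*(w + 2)*(w - 3)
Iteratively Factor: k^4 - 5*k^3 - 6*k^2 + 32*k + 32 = (k - 4)*(k^3 - k^2 - 10*k - 8) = (k - 4)*(k + 2)*(k^2 - 3*k - 4) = (k - 4)^2*(k + 2)*(k + 1)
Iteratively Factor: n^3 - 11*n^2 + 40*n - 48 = (n - 3)*(n^2 - 8*n + 16) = (n - 4)*(n - 3)*(n - 4)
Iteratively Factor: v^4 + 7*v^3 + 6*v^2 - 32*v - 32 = (v + 4)*(v^3 + 3*v^2 - 6*v - 8) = (v - 2)*(v + 4)*(v^2 + 5*v + 4) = (v - 2)*(v + 4)^2*(v + 1)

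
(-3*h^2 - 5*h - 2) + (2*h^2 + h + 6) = -h^2 - 4*h + 4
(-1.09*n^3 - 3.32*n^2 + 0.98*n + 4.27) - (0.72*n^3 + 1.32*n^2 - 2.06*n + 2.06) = -1.81*n^3 - 4.64*n^2 + 3.04*n + 2.21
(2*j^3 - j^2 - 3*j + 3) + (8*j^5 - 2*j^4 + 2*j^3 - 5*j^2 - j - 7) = 8*j^5 - 2*j^4 + 4*j^3 - 6*j^2 - 4*j - 4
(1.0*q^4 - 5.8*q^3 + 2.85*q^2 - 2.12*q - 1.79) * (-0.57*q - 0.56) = -0.57*q^5 + 2.746*q^4 + 1.6235*q^3 - 0.3876*q^2 + 2.2075*q + 1.0024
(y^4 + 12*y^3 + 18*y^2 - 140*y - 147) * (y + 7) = y^5 + 19*y^4 + 102*y^3 - 14*y^2 - 1127*y - 1029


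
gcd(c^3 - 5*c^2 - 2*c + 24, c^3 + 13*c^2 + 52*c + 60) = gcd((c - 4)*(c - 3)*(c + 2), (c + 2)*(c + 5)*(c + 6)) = c + 2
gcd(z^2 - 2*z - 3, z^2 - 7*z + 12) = z - 3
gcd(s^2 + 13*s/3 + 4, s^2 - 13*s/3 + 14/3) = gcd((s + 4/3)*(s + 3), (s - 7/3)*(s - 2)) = 1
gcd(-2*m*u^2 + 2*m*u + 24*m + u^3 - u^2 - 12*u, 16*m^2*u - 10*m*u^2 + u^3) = -2*m + u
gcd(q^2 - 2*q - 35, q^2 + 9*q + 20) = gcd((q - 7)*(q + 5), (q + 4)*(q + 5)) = q + 5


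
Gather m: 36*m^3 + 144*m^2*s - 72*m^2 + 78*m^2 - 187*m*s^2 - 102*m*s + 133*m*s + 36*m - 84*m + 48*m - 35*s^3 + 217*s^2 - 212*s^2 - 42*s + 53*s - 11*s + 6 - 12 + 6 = 36*m^3 + m^2*(144*s + 6) + m*(-187*s^2 + 31*s) - 35*s^3 + 5*s^2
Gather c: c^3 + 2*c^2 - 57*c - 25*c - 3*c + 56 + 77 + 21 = c^3 + 2*c^2 - 85*c + 154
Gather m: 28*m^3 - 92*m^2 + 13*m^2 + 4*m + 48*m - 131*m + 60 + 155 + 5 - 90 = 28*m^3 - 79*m^2 - 79*m + 130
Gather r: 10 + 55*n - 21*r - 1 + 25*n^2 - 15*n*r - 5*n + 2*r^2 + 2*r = 25*n^2 + 50*n + 2*r^2 + r*(-15*n - 19) + 9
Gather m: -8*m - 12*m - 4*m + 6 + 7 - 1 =12 - 24*m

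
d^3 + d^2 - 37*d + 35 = (d - 5)*(d - 1)*(d + 7)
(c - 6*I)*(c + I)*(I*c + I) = I*c^3 + 5*c^2 + I*c^2 + 5*c + 6*I*c + 6*I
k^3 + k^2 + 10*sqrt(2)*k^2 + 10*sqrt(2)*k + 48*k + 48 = (k + 1)*(k + 4*sqrt(2))*(k + 6*sqrt(2))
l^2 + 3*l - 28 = (l - 4)*(l + 7)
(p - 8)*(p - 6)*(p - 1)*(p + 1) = p^4 - 14*p^3 + 47*p^2 + 14*p - 48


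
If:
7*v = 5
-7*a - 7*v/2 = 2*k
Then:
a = -2*k/7 - 5/14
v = 5/7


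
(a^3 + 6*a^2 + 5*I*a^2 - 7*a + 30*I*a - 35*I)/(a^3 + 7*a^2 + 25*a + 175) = (a - 1)/(a - 5*I)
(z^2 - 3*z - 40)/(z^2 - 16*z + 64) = (z + 5)/(z - 8)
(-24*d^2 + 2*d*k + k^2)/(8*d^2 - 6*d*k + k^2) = (-6*d - k)/(2*d - k)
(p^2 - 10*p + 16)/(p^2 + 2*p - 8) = (p - 8)/(p + 4)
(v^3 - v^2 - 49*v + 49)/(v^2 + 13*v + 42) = (v^2 - 8*v + 7)/(v + 6)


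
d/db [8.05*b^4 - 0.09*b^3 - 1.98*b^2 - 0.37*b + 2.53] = 32.2*b^3 - 0.27*b^2 - 3.96*b - 0.37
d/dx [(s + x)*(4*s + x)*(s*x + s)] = s*(4*s^2 + 10*s*x + 5*s + 3*x^2 + 2*x)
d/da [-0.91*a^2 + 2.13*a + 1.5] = 2.13 - 1.82*a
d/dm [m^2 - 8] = 2*m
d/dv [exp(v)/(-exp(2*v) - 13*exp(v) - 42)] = (exp(2*v) - 42)*exp(v)/(exp(4*v) + 26*exp(3*v) + 253*exp(2*v) + 1092*exp(v) + 1764)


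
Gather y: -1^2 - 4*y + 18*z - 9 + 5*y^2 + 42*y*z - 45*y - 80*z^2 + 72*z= 5*y^2 + y*(42*z - 49) - 80*z^2 + 90*z - 10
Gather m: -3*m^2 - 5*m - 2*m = -3*m^2 - 7*m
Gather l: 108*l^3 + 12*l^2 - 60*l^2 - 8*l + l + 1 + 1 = 108*l^3 - 48*l^2 - 7*l + 2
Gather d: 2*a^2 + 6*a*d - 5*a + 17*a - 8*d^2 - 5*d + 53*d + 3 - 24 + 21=2*a^2 + 12*a - 8*d^2 + d*(6*a + 48)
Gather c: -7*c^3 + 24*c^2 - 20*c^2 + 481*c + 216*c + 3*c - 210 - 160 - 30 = -7*c^3 + 4*c^2 + 700*c - 400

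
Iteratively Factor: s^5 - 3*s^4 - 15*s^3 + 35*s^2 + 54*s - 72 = (s - 4)*(s^4 + s^3 - 11*s^2 - 9*s + 18) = (s - 4)*(s + 3)*(s^3 - 2*s^2 - 5*s + 6) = (s - 4)*(s - 3)*(s + 3)*(s^2 + s - 2) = (s - 4)*(s - 3)*(s - 1)*(s + 3)*(s + 2)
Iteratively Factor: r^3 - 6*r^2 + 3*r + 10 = (r - 2)*(r^2 - 4*r - 5) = (r - 2)*(r + 1)*(r - 5)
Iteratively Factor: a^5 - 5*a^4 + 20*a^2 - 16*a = (a)*(a^4 - 5*a^3 + 20*a - 16) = a*(a + 2)*(a^3 - 7*a^2 + 14*a - 8) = a*(a - 1)*(a + 2)*(a^2 - 6*a + 8) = a*(a - 4)*(a - 1)*(a + 2)*(a - 2)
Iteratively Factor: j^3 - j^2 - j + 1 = (j - 1)*(j^2 - 1) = (j - 1)^2*(j + 1)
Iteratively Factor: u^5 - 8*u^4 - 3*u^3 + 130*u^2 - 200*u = (u - 5)*(u^4 - 3*u^3 - 18*u^2 + 40*u) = (u - 5)*(u + 4)*(u^3 - 7*u^2 + 10*u) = (u - 5)^2*(u + 4)*(u^2 - 2*u) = u*(u - 5)^2*(u + 4)*(u - 2)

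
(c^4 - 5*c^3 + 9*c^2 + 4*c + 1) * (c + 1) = c^5 - 4*c^4 + 4*c^3 + 13*c^2 + 5*c + 1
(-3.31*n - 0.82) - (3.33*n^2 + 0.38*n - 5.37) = -3.33*n^2 - 3.69*n + 4.55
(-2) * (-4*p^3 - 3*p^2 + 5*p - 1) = 8*p^3 + 6*p^2 - 10*p + 2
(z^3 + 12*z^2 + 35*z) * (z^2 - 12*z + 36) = z^5 - 73*z^3 + 12*z^2 + 1260*z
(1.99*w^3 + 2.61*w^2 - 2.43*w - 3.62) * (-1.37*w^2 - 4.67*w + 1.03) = -2.7263*w^5 - 12.869*w^4 - 6.8099*w^3 + 18.9958*w^2 + 14.4025*w - 3.7286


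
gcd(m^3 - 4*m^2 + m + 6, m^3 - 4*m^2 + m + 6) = m^3 - 4*m^2 + m + 6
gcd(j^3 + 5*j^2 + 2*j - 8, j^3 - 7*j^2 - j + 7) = j - 1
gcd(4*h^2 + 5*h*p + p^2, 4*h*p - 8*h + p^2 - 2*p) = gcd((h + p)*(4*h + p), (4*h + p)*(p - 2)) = 4*h + p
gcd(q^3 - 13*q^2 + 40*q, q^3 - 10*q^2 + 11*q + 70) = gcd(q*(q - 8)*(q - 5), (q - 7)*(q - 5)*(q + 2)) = q - 5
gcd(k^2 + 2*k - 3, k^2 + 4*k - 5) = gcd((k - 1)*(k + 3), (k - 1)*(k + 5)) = k - 1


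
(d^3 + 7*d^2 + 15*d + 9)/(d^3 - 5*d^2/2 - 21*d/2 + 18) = 2*(d^2 + 4*d + 3)/(2*d^2 - 11*d + 12)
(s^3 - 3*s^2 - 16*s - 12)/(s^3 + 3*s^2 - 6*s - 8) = (s^2 - 4*s - 12)/(s^2 + 2*s - 8)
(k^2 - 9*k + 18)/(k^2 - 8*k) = (k^2 - 9*k + 18)/(k*(k - 8))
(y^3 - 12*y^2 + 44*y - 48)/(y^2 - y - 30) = (y^2 - 6*y + 8)/(y + 5)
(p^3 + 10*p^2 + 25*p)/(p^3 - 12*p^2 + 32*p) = (p^2 + 10*p + 25)/(p^2 - 12*p + 32)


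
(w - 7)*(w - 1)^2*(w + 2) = w^4 - 7*w^3 - 3*w^2 + 23*w - 14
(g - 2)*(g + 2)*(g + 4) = g^3 + 4*g^2 - 4*g - 16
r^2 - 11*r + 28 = (r - 7)*(r - 4)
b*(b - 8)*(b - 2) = b^3 - 10*b^2 + 16*b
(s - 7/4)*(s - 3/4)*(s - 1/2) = s^3 - 3*s^2 + 41*s/16 - 21/32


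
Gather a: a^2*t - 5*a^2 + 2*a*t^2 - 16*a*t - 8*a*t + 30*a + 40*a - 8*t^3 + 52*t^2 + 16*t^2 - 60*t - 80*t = a^2*(t - 5) + a*(2*t^2 - 24*t + 70) - 8*t^3 + 68*t^2 - 140*t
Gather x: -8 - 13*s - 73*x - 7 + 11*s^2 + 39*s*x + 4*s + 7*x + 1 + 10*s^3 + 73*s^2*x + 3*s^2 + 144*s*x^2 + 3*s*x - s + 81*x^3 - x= 10*s^3 + 14*s^2 + 144*s*x^2 - 10*s + 81*x^3 + x*(73*s^2 + 42*s - 67) - 14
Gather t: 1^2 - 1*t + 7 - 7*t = 8 - 8*t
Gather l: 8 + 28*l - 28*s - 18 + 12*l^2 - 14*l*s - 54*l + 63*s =12*l^2 + l*(-14*s - 26) + 35*s - 10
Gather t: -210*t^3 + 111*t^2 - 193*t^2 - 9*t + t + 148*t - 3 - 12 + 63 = -210*t^3 - 82*t^2 + 140*t + 48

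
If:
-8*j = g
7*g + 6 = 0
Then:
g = -6/7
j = 3/28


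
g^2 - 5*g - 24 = (g - 8)*(g + 3)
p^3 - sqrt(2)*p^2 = p^2*(p - sqrt(2))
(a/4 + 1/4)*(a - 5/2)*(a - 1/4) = a^3/4 - 7*a^2/16 - 17*a/32 + 5/32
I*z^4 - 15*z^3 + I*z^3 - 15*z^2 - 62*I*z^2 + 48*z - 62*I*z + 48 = (z + I)*(z + 6*I)*(z + 8*I)*(I*z + I)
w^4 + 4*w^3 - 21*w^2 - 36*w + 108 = (w - 3)*(w - 2)*(w + 3)*(w + 6)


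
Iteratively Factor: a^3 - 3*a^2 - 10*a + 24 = (a - 4)*(a^2 + a - 6) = (a - 4)*(a + 3)*(a - 2)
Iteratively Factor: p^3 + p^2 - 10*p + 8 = (p + 4)*(p^2 - 3*p + 2) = (p - 1)*(p + 4)*(p - 2)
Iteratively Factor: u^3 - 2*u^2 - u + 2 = (u - 1)*(u^2 - u - 2) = (u - 1)*(u + 1)*(u - 2)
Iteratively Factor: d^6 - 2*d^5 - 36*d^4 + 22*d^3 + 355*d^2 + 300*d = (d - 5)*(d^5 + 3*d^4 - 21*d^3 - 83*d^2 - 60*d) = (d - 5)*(d + 3)*(d^4 - 21*d^2 - 20*d) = (d - 5)^2*(d + 3)*(d^3 + 5*d^2 + 4*d) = (d - 5)^2*(d + 3)*(d + 4)*(d^2 + d) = d*(d - 5)^2*(d + 3)*(d + 4)*(d + 1)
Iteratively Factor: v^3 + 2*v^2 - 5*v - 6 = (v + 3)*(v^2 - v - 2) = (v - 2)*(v + 3)*(v + 1)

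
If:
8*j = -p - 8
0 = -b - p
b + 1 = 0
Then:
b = -1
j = -9/8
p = 1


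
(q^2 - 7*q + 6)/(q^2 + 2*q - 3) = (q - 6)/(q + 3)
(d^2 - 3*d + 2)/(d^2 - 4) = (d - 1)/(d + 2)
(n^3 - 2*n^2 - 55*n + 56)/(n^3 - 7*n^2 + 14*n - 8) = (n^2 - n - 56)/(n^2 - 6*n + 8)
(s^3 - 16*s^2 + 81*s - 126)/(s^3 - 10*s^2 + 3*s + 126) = (s - 3)/(s + 3)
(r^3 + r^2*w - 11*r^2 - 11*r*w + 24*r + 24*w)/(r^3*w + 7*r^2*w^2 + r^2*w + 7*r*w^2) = (r^3 + r^2*w - 11*r^2 - 11*r*w + 24*r + 24*w)/(r*w*(r^2 + 7*r*w + r + 7*w))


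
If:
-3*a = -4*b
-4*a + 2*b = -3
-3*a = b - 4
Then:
No Solution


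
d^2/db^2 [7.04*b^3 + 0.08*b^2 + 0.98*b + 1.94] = 42.24*b + 0.16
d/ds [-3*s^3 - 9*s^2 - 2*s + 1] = -9*s^2 - 18*s - 2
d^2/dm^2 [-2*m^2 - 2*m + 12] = -4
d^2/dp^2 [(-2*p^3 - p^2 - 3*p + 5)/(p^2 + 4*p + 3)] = 2*(-25*p^3 - 48*p^2 + 33*p + 92)/(p^6 + 12*p^5 + 57*p^4 + 136*p^3 + 171*p^2 + 108*p + 27)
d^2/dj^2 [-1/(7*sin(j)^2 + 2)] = 14*(14*sin(j)^4 - 25*sin(j)^2 + 2)/(7*sin(j)^2 + 2)^3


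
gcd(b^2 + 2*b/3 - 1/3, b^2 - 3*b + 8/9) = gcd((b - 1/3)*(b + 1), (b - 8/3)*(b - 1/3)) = b - 1/3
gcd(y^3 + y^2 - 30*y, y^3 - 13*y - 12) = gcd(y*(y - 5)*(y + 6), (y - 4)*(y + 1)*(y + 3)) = 1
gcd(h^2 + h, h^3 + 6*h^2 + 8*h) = h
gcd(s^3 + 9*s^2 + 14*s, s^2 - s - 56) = s + 7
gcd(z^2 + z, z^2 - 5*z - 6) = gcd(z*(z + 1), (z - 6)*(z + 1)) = z + 1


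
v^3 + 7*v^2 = v^2*(v + 7)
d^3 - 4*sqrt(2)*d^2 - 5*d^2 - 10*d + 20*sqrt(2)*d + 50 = (d - 5)*(d - 5*sqrt(2))*(d + sqrt(2))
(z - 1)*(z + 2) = z^2 + z - 2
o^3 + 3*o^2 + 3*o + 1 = (o + 1)^3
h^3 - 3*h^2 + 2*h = h*(h - 2)*(h - 1)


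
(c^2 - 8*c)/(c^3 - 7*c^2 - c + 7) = c*(c - 8)/(c^3 - 7*c^2 - c + 7)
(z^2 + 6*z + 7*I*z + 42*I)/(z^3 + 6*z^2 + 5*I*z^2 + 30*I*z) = (z + 7*I)/(z*(z + 5*I))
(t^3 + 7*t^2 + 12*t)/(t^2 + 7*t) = (t^2 + 7*t + 12)/(t + 7)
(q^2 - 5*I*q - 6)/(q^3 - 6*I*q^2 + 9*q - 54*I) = (q - 2*I)/(q^2 - 3*I*q + 18)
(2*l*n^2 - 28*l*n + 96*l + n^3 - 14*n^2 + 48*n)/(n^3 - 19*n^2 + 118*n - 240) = (2*l + n)/(n - 5)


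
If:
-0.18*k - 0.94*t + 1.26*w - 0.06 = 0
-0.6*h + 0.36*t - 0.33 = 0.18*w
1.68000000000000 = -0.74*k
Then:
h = 0.504255319148936*w - 0.327458309373203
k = -2.27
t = 1.34042553191489*w + 0.370902817711328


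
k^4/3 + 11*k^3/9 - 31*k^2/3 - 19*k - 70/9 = (k/3 + 1/3)*(k - 5)*(k + 2/3)*(k + 7)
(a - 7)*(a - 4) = a^2 - 11*a + 28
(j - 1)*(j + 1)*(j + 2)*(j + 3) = j^4 + 5*j^3 + 5*j^2 - 5*j - 6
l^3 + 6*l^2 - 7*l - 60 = (l - 3)*(l + 4)*(l + 5)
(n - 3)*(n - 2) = n^2 - 5*n + 6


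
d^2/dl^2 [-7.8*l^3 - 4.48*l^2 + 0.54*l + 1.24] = -46.8*l - 8.96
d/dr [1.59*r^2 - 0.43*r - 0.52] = 3.18*r - 0.43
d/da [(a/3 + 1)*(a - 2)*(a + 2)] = a^2 + 2*a - 4/3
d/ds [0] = 0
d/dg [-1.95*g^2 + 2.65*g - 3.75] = 2.65 - 3.9*g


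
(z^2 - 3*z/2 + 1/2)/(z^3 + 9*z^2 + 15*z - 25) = (z - 1/2)/(z^2 + 10*z + 25)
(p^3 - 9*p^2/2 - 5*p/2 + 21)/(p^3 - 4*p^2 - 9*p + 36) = (p^2 - 3*p/2 - 7)/(p^2 - p - 12)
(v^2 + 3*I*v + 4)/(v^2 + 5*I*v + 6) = (v + 4*I)/(v + 6*I)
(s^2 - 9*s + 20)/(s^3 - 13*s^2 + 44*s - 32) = (s - 5)/(s^2 - 9*s + 8)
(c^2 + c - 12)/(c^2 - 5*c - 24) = (-c^2 - c + 12)/(-c^2 + 5*c + 24)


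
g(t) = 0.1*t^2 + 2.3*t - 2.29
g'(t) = 0.2*t + 2.3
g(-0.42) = -3.24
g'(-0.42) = 2.22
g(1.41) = 1.15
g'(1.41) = 2.58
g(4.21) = 9.17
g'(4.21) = 3.14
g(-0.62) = -3.68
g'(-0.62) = 2.18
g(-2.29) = -7.03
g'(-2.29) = 1.84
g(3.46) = 6.87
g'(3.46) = 2.99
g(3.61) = 7.32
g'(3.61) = 3.02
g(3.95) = 8.36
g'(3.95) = 3.09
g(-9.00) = -14.89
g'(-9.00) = 0.50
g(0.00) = -2.29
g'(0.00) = 2.30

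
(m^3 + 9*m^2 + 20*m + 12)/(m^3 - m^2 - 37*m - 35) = (m^2 + 8*m + 12)/(m^2 - 2*m - 35)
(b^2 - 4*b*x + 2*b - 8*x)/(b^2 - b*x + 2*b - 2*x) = (-b + 4*x)/(-b + x)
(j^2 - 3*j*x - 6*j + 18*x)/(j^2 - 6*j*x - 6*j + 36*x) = (-j + 3*x)/(-j + 6*x)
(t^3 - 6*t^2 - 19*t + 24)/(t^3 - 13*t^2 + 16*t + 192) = (t - 1)/(t - 8)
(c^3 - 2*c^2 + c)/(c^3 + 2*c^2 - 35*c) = (c^2 - 2*c + 1)/(c^2 + 2*c - 35)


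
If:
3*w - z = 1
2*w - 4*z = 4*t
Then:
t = 1/6 - 5*z/6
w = z/3 + 1/3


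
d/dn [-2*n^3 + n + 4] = 1 - 6*n^2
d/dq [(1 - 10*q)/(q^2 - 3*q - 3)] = (10*q^2 - 2*q + 33)/(q^4 - 6*q^3 + 3*q^2 + 18*q + 9)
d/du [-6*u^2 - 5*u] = -12*u - 5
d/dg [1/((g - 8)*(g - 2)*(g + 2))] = (-(g - 8)*(g - 2) - (g - 8)*(g + 2) - (g - 2)*(g + 2))/((g - 8)^2*(g - 2)^2*(g + 2)^2)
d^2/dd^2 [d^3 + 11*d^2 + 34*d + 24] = 6*d + 22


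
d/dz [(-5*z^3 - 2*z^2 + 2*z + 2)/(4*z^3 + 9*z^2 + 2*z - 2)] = (-37*z^4 - 36*z^3 - 16*z^2 - 28*z - 8)/(16*z^6 + 72*z^5 + 97*z^4 + 20*z^3 - 32*z^2 - 8*z + 4)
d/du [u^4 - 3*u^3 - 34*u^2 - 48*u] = 4*u^3 - 9*u^2 - 68*u - 48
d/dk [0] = 0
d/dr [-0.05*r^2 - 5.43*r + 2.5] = -0.1*r - 5.43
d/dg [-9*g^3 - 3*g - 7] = -27*g^2 - 3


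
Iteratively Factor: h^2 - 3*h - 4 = (h - 4)*(h + 1)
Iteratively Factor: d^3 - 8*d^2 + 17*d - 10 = (d - 1)*(d^2 - 7*d + 10) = (d - 2)*(d - 1)*(d - 5)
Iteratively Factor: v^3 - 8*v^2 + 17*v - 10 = (v - 2)*(v^2 - 6*v + 5) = (v - 5)*(v - 2)*(v - 1)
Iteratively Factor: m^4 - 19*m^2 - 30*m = (m + 2)*(m^3 - 2*m^2 - 15*m) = (m + 2)*(m + 3)*(m^2 - 5*m) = (m - 5)*(m + 2)*(m + 3)*(m)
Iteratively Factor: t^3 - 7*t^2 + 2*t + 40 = (t + 2)*(t^2 - 9*t + 20) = (t - 5)*(t + 2)*(t - 4)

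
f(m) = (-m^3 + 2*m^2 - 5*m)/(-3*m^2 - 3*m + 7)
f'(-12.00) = 0.30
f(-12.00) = -5.34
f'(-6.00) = 0.13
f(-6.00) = -3.83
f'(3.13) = 0.11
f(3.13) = 0.84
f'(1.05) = -140.37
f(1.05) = -7.75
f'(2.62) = -0.00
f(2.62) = 0.81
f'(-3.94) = -0.57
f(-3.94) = -4.03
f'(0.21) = -0.79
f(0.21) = -0.16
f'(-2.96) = -3.80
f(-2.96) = -5.60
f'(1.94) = -0.51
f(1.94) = 0.94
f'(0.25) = -0.83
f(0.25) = -0.19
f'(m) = (6*m + 3)*(-m^3 + 2*m^2 - 5*m)/(-3*m^2 - 3*m + 7)^2 + (-3*m^2 + 4*m - 5)/(-3*m^2 - 3*m + 7) = (3*m^4 + 6*m^3 - 42*m^2 + 28*m - 35)/(9*m^4 + 18*m^3 - 33*m^2 - 42*m + 49)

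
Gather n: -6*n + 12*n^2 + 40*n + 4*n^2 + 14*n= 16*n^2 + 48*n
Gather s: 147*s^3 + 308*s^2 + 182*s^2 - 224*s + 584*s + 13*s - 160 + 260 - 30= 147*s^3 + 490*s^2 + 373*s + 70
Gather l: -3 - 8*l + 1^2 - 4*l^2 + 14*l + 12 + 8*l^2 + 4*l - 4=4*l^2 + 10*l + 6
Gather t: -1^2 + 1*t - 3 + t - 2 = 2*t - 6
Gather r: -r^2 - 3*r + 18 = -r^2 - 3*r + 18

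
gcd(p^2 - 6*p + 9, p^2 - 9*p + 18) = p - 3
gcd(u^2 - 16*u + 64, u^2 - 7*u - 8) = u - 8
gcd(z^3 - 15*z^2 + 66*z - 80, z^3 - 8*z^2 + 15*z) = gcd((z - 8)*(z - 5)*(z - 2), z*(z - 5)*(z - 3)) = z - 5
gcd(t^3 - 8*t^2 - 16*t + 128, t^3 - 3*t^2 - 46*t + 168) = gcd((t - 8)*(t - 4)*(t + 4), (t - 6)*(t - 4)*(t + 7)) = t - 4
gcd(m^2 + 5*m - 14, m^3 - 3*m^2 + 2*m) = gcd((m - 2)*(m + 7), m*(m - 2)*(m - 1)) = m - 2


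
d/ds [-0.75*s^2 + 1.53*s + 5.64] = 1.53 - 1.5*s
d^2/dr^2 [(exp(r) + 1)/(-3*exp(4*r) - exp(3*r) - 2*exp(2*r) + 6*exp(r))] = (-81*exp(7*r) - 177*exp(6*r) - 85*exp(5*r) - 249*exp(4*r) - 68*exp(3*r) - 16*exp(2*r) + 36*exp(r) - 36)*exp(-r)/(27*exp(9*r) + 27*exp(8*r) + 63*exp(7*r) - 125*exp(6*r) - 66*exp(5*r) - 222*exp(4*r) + 260*exp(3*r) + 36*exp(2*r) + 216*exp(r) - 216)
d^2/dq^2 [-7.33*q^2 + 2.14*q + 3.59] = -14.6600000000000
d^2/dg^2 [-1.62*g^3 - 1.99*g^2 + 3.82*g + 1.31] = -9.72*g - 3.98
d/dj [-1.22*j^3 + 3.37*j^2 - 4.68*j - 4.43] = -3.66*j^2 + 6.74*j - 4.68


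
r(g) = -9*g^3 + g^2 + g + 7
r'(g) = -27*g^2 + 2*g + 1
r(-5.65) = 1656.53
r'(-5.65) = -872.21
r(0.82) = 3.53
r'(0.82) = -15.51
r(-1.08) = 18.42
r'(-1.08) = -32.65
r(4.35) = -710.54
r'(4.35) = -501.21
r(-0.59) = 8.61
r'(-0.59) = -9.58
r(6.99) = -3010.94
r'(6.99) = -1304.24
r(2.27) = -90.85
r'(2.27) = -133.59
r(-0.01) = 6.99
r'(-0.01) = 0.98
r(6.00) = -1895.00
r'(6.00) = -959.00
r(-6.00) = 1981.00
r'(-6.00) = -983.00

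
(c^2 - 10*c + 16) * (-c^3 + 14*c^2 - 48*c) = -c^5 + 24*c^4 - 204*c^3 + 704*c^2 - 768*c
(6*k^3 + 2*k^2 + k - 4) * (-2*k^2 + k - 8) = -12*k^5 + 2*k^4 - 48*k^3 - 7*k^2 - 12*k + 32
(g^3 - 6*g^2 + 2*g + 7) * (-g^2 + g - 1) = -g^5 + 7*g^4 - 9*g^3 + g^2 + 5*g - 7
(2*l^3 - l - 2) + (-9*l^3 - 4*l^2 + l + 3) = -7*l^3 - 4*l^2 + 1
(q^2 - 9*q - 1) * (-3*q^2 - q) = -3*q^4 + 26*q^3 + 12*q^2 + q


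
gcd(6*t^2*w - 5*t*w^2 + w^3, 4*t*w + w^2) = w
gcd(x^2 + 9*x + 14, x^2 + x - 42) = x + 7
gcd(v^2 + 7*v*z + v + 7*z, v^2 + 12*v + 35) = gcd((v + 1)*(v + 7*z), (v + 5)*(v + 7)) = 1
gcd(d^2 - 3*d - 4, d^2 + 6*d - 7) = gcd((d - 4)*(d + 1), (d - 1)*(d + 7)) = 1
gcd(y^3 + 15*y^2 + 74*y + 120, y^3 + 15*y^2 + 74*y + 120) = y^3 + 15*y^2 + 74*y + 120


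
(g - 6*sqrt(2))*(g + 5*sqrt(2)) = g^2 - sqrt(2)*g - 60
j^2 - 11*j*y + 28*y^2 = (j - 7*y)*(j - 4*y)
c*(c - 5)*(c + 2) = c^3 - 3*c^2 - 10*c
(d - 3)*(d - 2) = d^2 - 5*d + 6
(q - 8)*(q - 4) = q^2 - 12*q + 32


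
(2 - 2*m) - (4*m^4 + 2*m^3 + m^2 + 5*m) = -4*m^4 - 2*m^3 - m^2 - 7*m + 2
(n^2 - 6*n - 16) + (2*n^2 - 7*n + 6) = 3*n^2 - 13*n - 10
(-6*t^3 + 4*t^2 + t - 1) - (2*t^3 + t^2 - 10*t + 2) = -8*t^3 + 3*t^2 + 11*t - 3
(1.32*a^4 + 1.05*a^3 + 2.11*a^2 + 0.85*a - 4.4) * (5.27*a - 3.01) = 6.9564*a^5 + 1.5603*a^4 + 7.9592*a^3 - 1.8716*a^2 - 25.7465*a + 13.244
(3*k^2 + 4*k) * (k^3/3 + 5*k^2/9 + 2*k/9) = k^5 + 3*k^4 + 26*k^3/9 + 8*k^2/9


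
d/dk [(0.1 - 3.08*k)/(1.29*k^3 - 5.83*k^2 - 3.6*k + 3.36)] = (7.9464*k^3 - 18.3434*k^2 + 1.166*k - 9.9888)/(1.6641*k^6 - 15.0414*k^5 + 24.7009*k^4 + 50.6448*k^3 - 26.2176*k^2 - 24.192*k + 11.2896)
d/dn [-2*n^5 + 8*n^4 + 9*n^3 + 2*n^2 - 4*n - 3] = -10*n^4 + 32*n^3 + 27*n^2 + 4*n - 4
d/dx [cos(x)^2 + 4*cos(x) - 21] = -2*(cos(x) + 2)*sin(x)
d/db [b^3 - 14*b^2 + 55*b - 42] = 3*b^2 - 28*b + 55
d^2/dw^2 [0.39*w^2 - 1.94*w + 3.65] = 0.780000000000000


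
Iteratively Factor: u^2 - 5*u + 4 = (u - 1)*(u - 4)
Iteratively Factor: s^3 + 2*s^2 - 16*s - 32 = (s + 2)*(s^2 - 16) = (s + 2)*(s + 4)*(s - 4)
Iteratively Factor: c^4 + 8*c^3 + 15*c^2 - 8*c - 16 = (c + 4)*(c^3 + 4*c^2 - c - 4) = (c - 1)*(c + 4)*(c^2 + 5*c + 4) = (c - 1)*(c + 4)^2*(c + 1)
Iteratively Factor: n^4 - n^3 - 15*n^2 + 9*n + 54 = (n - 3)*(n^3 + 2*n^2 - 9*n - 18) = (n - 3)*(n + 2)*(n^2 - 9) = (n - 3)^2*(n + 2)*(n + 3)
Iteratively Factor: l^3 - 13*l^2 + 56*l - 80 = (l - 4)*(l^2 - 9*l + 20) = (l - 4)^2*(l - 5)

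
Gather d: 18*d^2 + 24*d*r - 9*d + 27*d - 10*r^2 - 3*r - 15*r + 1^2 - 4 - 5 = 18*d^2 + d*(24*r + 18) - 10*r^2 - 18*r - 8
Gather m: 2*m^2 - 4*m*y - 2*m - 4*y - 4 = 2*m^2 + m*(-4*y - 2) - 4*y - 4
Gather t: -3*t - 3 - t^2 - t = -t^2 - 4*t - 3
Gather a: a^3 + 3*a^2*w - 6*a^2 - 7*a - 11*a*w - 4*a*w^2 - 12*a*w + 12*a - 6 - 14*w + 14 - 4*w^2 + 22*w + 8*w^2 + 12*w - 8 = a^3 + a^2*(3*w - 6) + a*(-4*w^2 - 23*w + 5) + 4*w^2 + 20*w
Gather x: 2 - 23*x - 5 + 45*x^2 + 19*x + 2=45*x^2 - 4*x - 1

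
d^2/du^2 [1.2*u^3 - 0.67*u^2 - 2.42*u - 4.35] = 7.2*u - 1.34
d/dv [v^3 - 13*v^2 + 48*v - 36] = 3*v^2 - 26*v + 48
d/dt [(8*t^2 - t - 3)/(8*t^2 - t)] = 3*(16*t - 1)/(t^2*(64*t^2 - 16*t + 1))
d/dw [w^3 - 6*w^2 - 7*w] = 3*w^2 - 12*w - 7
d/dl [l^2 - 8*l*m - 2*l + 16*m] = 2*l - 8*m - 2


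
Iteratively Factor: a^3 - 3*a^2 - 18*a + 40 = (a + 4)*(a^2 - 7*a + 10) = (a - 5)*(a + 4)*(a - 2)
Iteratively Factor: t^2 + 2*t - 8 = (t + 4)*(t - 2)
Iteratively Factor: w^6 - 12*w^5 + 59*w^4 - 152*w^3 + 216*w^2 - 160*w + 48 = (w - 2)*(w^5 - 10*w^4 + 39*w^3 - 74*w^2 + 68*w - 24) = (w - 2)^2*(w^4 - 8*w^3 + 23*w^2 - 28*w + 12) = (w - 3)*(w - 2)^2*(w^3 - 5*w^2 + 8*w - 4) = (w - 3)*(w - 2)^3*(w^2 - 3*w + 2) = (w - 3)*(w - 2)^4*(w - 1)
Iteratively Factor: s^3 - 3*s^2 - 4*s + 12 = (s - 2)*(s^2 - s - 6) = (s - 3)*(s - 2)*(s + 2)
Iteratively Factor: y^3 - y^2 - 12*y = (y - 4)*(y^2 + 3*y) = (y - 4)*(y + 3)*(y)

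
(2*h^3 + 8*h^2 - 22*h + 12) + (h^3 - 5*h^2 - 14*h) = 3*h^3 + 3*h^2 - 36*h + 12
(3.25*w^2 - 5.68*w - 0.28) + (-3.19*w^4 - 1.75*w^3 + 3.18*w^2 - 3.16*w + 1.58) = -3.19*w^4 - 1.75*w^3 + 6.43*w^2 - 8.84*w + 1.3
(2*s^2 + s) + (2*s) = 2*s^2 + 3*s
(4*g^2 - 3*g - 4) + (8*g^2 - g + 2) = 12*g^2 - 4*g - 2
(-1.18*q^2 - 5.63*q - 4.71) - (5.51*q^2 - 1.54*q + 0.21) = -6.69*q^2 - 4.09*q - 4.92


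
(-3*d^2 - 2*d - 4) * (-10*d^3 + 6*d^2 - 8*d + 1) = 30*d^5 + 2*d^4 + 52*d^3 - 11*d^2 + 30*d - 4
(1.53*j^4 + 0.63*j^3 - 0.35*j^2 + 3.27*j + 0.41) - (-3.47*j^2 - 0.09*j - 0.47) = 1.53*j^4 + 0.63*j^3 + 3.12*j^2 + 3.36*j + 0.88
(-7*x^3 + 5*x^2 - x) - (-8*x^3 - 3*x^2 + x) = x^3 + 8*x^2 - 2*x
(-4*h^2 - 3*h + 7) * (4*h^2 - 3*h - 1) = -16*h^4 + 41*h^2 - 18*h - 7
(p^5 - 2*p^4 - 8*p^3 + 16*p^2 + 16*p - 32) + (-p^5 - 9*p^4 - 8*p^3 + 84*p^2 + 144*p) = -11*p^4 - 16*p^3 + 100*p^2 + 160*p - 32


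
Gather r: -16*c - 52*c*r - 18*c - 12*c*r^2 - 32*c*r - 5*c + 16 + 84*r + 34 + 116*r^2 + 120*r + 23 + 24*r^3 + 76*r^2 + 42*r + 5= -39*c + 24*r^3 + r^2*(192 - 12*c) + r*(246 - 84*c) + 78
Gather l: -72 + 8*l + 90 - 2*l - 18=6*l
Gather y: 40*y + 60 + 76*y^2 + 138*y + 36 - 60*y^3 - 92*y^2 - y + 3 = -60*y^3 - 16*y^2 + 177*y + 99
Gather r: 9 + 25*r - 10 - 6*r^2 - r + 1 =-6*r^2 + 24*r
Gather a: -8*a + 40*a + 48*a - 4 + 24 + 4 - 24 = 80*a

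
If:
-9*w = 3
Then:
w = -1/3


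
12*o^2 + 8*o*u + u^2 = (2*o + u)*(6*o + u)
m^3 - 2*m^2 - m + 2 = (m - 2)*(m - 1)*(m + 1)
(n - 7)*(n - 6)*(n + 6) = n^3 - 7*n^2 - 36*n + 252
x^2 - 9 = (x - 3)*(x + 3)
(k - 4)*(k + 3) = k^2 - k - 12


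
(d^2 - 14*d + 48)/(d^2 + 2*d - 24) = (d^2 - 14*d + 48)/(d^2 + 2*d - 24)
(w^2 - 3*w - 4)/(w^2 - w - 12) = (w + 1)/(w + 3)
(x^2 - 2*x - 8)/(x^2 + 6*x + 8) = (x - 4)/(x + 4)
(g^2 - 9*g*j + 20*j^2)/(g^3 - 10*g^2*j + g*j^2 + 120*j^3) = (g - 4*j)/(g^2 - 5*g*j - 24*j^2)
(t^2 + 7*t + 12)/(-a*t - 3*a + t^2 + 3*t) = (t + 4)/(-a + t)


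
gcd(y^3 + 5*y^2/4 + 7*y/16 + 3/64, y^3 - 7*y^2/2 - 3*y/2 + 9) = 1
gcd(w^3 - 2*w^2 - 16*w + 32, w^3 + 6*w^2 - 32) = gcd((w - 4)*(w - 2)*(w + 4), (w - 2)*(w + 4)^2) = w^2 + 2*w - 8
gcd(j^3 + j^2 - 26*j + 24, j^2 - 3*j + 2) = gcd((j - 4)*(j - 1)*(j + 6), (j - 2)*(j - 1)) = j - 1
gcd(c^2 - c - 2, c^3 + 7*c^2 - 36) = c - 2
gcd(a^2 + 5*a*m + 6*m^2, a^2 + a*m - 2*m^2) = a + 2*m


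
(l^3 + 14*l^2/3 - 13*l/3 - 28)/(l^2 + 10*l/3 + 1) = (3*l^2 + 5*l - 28)/(3*l + 1)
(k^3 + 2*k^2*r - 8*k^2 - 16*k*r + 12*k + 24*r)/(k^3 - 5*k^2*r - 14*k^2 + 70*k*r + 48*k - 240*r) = (-k^2 - 2*k*r + 2*k + 4*r)/(-k^2 + 5*k*r + 8*k - 40*r)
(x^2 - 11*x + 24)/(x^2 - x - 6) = (x - 8)/(x + 2)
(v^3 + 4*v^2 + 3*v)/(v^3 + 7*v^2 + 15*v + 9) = v/(v + 3)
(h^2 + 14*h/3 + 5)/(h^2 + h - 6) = (h + 5/3)/(h - 2)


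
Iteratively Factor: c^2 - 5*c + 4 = (c - 4)*(c - 1)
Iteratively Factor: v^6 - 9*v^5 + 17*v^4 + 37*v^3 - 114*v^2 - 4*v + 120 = (v - 5)*(v^5 - 4*v^4 - 3*v^3 + 22*v^2 - 4*v - 24) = (v - 5)*(v - 2)*(v^4 - 2*v^3 - 7*v^2 + 8*v + 12) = (v - 5)*(v - 2)*(v + 2)*(v^3 - 4*v^2 + v + 6) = (v - 5)*(v - 2)^2*(v + 2)*(v^2 - 2*v - 3) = (v - 5)*(v - 3)*(v - 2)^2*(v + 2)*(v + 1)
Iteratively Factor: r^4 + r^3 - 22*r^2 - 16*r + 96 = (r - 2)*(r^3 + 3*r^2 - 16*r - 48) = (r - 2)*(r + 3)*(r^2 - 16) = (r - 4)*(r - 2)*(r + 3)*(r + 4)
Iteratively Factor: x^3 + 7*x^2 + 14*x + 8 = (x + 1)*(x^2 + 6*x + 8) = (x + 1)*(x + 2)*(x + 4)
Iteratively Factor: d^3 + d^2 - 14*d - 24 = (d + 2)*(d^2 - d - 12) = (d - 4)*(d + 2)*(d + 3)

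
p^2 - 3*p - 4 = (p - 4)*(p + 1)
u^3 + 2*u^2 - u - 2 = (u - 1)*(u + 1)*(u + 2)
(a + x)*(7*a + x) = 7*a^2 + 8*a*x + x^2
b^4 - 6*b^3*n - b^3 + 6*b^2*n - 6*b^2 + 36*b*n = b*(b - 3)*(b + 2)*(b - 6*n)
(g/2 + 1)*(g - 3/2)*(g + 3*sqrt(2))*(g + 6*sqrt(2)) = g^4/2 + g^3/4 + 9*sqrt(2)*g^3/2 + 9*sqrt(2)*g^2/4 + 33*g^2/2 - 27*sqrt(2)*g/2 + 9*g - 54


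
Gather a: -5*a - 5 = -5*a - 5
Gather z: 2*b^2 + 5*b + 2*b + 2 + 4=2*b^2 + 7*b + 6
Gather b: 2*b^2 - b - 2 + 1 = 2*b^2 - b - 1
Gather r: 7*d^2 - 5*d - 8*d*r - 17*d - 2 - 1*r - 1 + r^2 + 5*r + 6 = 7*d^2 - 22*d + r^2 + r*(4 - 8*d) + 3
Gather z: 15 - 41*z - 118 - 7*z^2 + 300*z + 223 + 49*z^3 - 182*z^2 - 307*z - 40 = 49*z^3 - 189*z^2 - 48*z + 80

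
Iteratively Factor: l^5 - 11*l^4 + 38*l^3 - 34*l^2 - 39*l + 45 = (l - 3)*(l^4 - 8*l^3 + 14*l^2 + 8*l - 15) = (l - 3)^2*(l^3 - 5*l^2 - l + 5) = (l - 3)^2*(l + 1)*(l^2 - 6*l + 5) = (l - 3)^2*(l - 1)*(l + 1)*(l - 5)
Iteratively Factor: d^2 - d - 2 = (d - 2)*(d + 1)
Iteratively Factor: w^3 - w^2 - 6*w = (w + 2)*(w^2 - 3*w) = (w - 3)*(w + 2)*(w)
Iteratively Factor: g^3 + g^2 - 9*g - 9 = (g + 1)*(g^2 - 9) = (g + 1)*(g + 3)*(g - 3)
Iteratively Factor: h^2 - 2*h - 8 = (h - 4)*(h + 2)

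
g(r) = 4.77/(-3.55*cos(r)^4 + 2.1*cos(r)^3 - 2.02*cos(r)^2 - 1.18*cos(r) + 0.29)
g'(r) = 4.77*(-14.2*sin(r)*cos(r)^3 + 6.3*sin(r)*cos(r)^2 - 4.04*sin(r)*cos(r) - 1.18*sin(r))/(-3.55*cos(r)^4 + 2.1*cos(r)^3 - 2.02*cos(r)^2 - 1.18*cos(r) + 0.29)^2 = (-67.734*cos(r)^3 + 30.051*cos(r)^2 - 19.2708*cos(r) - 5.6286)*sin(r)/(3.55*cos(r)^4 - 2.1*cos(r)^3 + 2.02*cos(r)^2 + 1.18*cos(r) - 0.29)^2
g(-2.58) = -1.47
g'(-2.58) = -3.69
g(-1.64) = 13.21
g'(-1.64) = 31.59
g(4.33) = 17.59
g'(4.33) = -116.93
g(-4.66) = 13.79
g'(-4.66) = -37.78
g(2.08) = -81.47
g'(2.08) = 4776.22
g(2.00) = 27.50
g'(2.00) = 377.20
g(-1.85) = 12.00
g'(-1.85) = -20.59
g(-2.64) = -1.27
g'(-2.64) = -2.75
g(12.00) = -1.78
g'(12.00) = 3.07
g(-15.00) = -2.29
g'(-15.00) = -8.40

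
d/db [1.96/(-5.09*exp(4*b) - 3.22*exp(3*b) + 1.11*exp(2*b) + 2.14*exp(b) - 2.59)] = (39.9056*exp(3*b) + 18.9336*exp(2*b) - 4.3512*exp(b) - 4.1944)*exp(b)/(5.09*exp(4*b) + 3.22*exp(3*b) - 1.11*exp(2*b) - 2.14*exp(b) + 2.59)^2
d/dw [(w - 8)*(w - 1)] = 2*w - 9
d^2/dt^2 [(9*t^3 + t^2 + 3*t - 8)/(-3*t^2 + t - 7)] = 4*(75*t^3 + 234*t^2 - 603*t - 115)/(27*t^6 - 27*t^5 + 198*t^4 - 127*t^3 + 462*t^2 - 147*t + 343)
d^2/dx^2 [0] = 0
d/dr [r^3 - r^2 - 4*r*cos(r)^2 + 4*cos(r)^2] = 3*r^2 + 4*r*sin(2*r) - 2*r - 4*sin(2*r) - 4*cos(r)^2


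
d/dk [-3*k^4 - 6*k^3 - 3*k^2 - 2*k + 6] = -12*k^3 - 18*k^2 - 6*k - 2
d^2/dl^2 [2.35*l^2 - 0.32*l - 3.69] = 4.70000000000000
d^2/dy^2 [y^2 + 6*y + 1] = 2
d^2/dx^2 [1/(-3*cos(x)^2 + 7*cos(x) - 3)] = (-36*sin(x)^4 + 31*sin(x)^2 - 399*cos(x)/4 + 63*cos(3*x)/4 + 85)/(3*sin(x)^2 + 7*cos(x) - 6)^3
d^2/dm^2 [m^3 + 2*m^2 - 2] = 6*m + 4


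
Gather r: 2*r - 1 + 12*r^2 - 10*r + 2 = 12*r^2 - 8*r + 1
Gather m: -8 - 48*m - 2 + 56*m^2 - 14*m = 56*m^2 - 62*m - 10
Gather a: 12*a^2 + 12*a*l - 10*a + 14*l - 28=12*a^2 + a*(12*l - 10) + 14*l - 28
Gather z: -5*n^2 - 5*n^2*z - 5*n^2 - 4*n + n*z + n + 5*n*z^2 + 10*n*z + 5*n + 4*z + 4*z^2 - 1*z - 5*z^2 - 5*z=-10*n^2 + 2*n + z^2*(5*n - 1) + z*(-5*n^2 + 11*n - 2)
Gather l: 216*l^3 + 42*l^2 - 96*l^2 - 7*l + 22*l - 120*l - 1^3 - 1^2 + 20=216*l^3 - 54*l^2 - 105*l + 18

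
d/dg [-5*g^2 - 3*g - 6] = -10*g - 3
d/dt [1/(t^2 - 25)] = -2*t/(t^2 - 25)^2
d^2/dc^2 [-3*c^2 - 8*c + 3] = -6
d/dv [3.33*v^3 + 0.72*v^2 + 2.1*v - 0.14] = 9.99*v^2 + 1.44*v + 2.1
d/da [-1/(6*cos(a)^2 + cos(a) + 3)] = -(12*cos(a) + 1)*sin(a)/(6*cos(a)^2 + cos(a) + 3)^2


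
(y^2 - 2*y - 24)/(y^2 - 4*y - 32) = (y - 6)/(y - 8)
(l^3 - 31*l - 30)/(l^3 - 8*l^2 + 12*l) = (l^2 + 6*l + 5)/(l*(l - 2))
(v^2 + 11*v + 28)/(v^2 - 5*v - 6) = (v^2 + 11*v + 28)/(v^2 - 5*v - 6)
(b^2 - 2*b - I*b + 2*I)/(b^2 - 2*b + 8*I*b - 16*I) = (b - I)/(b + 8*I)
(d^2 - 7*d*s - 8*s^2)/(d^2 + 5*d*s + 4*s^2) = (d - 8*s)/(d + 4*s)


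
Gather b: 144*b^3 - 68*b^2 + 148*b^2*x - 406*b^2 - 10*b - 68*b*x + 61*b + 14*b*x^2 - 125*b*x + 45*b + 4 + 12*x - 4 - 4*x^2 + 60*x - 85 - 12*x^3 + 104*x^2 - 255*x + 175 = 144*b^3 + b^2*(148*x - 474) + b*(14*x^2 - 193*x + 96) - 12*x^3 + 100*x^2 - 183*x + 90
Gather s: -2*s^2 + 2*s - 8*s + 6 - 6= -2*s^2 - 6*s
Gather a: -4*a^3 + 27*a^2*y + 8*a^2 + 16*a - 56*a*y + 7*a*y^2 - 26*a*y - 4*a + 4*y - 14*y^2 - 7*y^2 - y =-4*a^3 + a^2*(27*y + 8) + a*(7*y^2 - 82*y + 12) - 21*y^2 + 3*y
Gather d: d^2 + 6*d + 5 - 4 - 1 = d^2 + 6*d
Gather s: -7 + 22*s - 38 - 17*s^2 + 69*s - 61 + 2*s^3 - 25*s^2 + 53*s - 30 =2*s^3 - 42*s^2 + 144*s - 136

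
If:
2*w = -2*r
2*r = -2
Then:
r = -1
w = 1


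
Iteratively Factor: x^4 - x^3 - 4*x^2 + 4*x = (x + 2)*(x^3 - 3*x^2 + 2*x) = x*(x + 2)*(x^2 - 3*x + 2) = x*(x - 1)*(x + 2)*(x - 2)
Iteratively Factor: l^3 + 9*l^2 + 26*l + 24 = (l + 3)*(l^2 + 6*l + 8) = (l + 2)*(l + 3)*(l + 4)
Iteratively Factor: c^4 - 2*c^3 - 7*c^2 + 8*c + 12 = (c - 3)*(c^3 + c^2 - 4*c - 4) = (c - 3)*(c + 1)*(c^2 - 4) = (c - 3)*(c - 2)*(c + 1)*(c + 2)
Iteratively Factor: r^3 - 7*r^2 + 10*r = (r - 5)*(r^2 - 2*r) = (r - 5)*(r - 2)*(r)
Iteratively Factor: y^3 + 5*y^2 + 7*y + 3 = (y + 1)*(y^2 + 4*y + 3) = (y + 1)*(y + 3)*(y + 1)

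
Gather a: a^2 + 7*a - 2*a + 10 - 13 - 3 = a^2 + 5*a - 6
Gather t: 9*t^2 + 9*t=9*t^2 + 9*t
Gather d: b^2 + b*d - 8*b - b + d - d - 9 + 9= b^2 + b*d - 9*b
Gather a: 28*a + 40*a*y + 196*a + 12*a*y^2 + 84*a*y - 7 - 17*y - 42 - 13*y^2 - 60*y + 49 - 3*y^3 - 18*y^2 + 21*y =a*(12*y^2 + 124*y + 224) - 3*y^3 - 31*y^2 - 56*y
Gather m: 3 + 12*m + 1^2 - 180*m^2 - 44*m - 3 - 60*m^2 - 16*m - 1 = -240*m^2 - 48*m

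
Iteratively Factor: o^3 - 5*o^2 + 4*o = (o - 1)*(o^2 - 4*o) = o*(o - 1)*(o - 4)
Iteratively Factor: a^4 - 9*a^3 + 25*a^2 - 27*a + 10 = (a - 5)*(a^3 - 4*a^2 + 5*a - 2) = (a - 5)*(a - 2)*(a^2 - 2*a + 1) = (a - 5)*(a - 2)*(a - 1)*(a - 1)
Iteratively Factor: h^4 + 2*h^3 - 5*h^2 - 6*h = (h - 2)*(h^3 + 4*h^2 + 3*h) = (h - 2)*(h + 1)*(h^2 + 3*h) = h*(h - 2)*(h + 1)*(h + 3)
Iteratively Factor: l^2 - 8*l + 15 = (l - 5)*(l - 3)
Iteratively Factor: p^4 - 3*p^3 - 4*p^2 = (p - 4)*(p^3 + p^2) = p*(p - 4)*(p^2 + p) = p^2*(p - 4)*(p + 1)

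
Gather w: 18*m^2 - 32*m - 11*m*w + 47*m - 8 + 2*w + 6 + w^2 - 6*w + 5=18*m^2 + 15*m + w^2 + w*(-11*m - 4) + 3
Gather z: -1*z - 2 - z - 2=-2*z - 4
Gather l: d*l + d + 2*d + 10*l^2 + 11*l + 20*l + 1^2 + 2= 3*d + 10*l^2 + l*(d + 31) + 3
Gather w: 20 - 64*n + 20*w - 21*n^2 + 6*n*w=-21*n^2 - 64*n + w*(6*n + 20) + 20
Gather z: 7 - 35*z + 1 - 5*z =8 - 40*z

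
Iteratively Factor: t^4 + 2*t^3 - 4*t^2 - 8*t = (t + 2)*(t^3 - 4*t) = t*(t + 2)*(t^2 - 4) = t*(t - 2)*(t + 2)*(t + 2)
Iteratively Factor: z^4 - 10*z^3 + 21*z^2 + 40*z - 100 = (z - 5)*(z^3 - 5*z^2 - 4*z + 20) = (z - 5)^2*(z^2 - 4) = (z - 5)^2*(z + 2)*(z - 2)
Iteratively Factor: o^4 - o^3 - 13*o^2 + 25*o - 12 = (o - 1)*(o^3 - 13*o + 12) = (o - 1)^2*(o^2 + o - 12) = (o - 3)*(o - 1)^2*(o + 4)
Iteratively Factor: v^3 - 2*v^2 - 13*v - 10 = (v + 2)*(v^2 - 4*v - 5) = (v - 5)*(v + 2)*(v + 1)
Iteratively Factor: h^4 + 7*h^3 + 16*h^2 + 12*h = (h + 3)*(h^3 + 4*h^2 + 4*h) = h*(h + 3)*(h^2 + 4*h + 4) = h*(h + 2)*(h + 3)*(h + 2)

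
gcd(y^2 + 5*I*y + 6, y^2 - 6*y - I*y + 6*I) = y - I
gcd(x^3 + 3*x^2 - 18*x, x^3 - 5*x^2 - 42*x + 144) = x^2 + 3*x - 18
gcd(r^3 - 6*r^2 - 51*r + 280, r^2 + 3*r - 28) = r + 7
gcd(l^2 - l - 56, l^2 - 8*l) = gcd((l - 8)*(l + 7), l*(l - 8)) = l - 8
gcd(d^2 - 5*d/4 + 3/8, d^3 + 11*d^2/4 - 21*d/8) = d - 3/4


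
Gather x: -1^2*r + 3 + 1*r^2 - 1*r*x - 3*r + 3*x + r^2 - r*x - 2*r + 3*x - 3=2*r^2 - 6*r + x*(6 - 2*r)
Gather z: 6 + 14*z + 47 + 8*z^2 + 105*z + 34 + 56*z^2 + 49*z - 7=64*z^2 + 168*z + 80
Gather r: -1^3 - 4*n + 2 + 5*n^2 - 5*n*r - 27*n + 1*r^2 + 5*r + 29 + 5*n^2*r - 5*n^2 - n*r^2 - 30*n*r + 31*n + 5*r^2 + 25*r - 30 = r^2*(6 - n) + r*(5*n^2 - 35*n + 30)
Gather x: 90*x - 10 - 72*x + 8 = 18*x - 2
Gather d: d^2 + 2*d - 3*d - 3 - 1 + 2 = d^2 - d - 2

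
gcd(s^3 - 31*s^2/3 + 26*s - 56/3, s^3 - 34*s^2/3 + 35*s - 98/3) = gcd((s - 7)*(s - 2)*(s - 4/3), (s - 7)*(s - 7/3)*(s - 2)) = s^2 - 9*s + 14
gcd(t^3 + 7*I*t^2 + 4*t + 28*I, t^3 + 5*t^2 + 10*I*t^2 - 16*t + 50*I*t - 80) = t + 2*I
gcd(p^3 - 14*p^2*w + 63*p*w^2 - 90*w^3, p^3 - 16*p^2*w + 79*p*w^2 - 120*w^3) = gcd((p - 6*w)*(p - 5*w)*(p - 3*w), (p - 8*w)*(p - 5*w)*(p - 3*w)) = p^2 - 8*p*w + 15*w^2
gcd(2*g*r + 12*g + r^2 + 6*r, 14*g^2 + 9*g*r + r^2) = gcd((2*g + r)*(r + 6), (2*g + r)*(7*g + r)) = 2*g + r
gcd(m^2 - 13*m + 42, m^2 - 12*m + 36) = m - 6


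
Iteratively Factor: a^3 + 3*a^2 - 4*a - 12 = (a + 2)*(a^2 + a - 6) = (a + 2)*(a + 3)*(a - 2)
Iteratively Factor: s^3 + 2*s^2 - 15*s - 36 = (s + 3)*(s^2 - s - 12) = (s + 3)^2*(s - 4)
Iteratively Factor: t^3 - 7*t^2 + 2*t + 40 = (t - 5)*(t^2 - 2*t - 8) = (t - 5)*(t + 2)*(t - 4)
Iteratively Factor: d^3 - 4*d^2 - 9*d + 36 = (d - 4)*(d^2 - 9) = (d - 4)*(d + 3)*(d - 3)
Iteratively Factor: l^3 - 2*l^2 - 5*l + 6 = (l - 1)*(l^2 - l - 6) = (l - 3)*(l - 1)*(l + 2)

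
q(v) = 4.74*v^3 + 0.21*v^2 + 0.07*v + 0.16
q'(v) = 14.22*v^2 + 0.42*v + 0.07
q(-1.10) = -5.97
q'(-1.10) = 16.81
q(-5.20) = -661.01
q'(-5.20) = 382.39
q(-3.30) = -168.13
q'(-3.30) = 153.54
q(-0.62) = -0.93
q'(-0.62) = 5.28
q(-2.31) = -57.31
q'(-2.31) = 74.98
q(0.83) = 3.07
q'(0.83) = 10.21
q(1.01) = 5.33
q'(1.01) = 15.00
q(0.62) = 1.41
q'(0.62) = 5.80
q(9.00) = 3473.26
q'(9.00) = 1155.67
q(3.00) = 130.24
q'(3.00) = 129.31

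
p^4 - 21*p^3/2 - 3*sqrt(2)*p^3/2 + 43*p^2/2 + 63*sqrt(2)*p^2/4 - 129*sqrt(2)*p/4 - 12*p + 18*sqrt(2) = (p - 8)*(p - 3/2)*(p - 1)*(p - 3*sqrt(2)/2)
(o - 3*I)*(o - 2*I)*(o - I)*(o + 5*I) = o^4 - I*o^3 + 19*o^2 - 49*I*o - 30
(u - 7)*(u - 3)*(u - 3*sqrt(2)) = u^3 - 10*u^2 - 3*sqrt(2)*u^2 + 21*u + 30*sqrt(2)*u - 63*sqrt(2)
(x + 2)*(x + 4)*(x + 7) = x^3 + 13*x^2 + 50*x + 56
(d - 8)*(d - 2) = d^2 - 10*d + 16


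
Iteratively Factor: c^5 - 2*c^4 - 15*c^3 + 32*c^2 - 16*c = (c - 1)*(c^4 - c^3 - 16*c^2 + 16*c) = (c - 4)*(c - 1)*(c^3 + 3*c^2 - 4*c) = (c - 4)*(c - 1)^2*(c^2 + 4*c) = (c - 4)*(c - 1)^2*(c + 4)*(c)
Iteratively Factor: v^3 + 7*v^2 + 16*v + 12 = (v + 2)*(v^2 + 5*v + 6) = (v + 2)^2*(v + 3)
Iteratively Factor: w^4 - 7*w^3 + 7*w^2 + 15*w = (w + 1)*(w^3 - 8*w^2 + 15*w) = w*(w + 1)*(w^2 - 8*w + 15) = w*(w - 3)*(w + 1)*(w - 5)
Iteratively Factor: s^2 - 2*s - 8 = (s - 4)*(s + 2)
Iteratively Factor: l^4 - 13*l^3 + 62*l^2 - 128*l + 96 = (l - 4)*(l^3 - 9*l^2 + 26*l - 24) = (l - 4)*(l - 3)*(l^2 - 6*l + 8) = (l - 4)^2*(l - 3)*(l - 2)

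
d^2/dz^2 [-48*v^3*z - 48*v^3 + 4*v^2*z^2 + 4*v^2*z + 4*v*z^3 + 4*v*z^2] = 8*v*(v + 3*z + 1)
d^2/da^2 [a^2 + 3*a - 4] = 2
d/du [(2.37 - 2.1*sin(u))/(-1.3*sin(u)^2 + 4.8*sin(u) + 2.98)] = (-2.73*sin(u)^2 + 6.162*sin(u) - 17.634)*cos(u)/(1.69*sin(u)^4 - 12.48*sin(u)^3 + 15.292*sin(u)^2 + 28.608*sin(u) + 8.8804)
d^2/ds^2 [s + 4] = 0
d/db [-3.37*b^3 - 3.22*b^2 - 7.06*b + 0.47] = -10.11*b^2 - 6.44*b - 7.06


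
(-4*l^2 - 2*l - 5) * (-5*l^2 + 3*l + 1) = 20*l^4 - 2*l^3 + 15*l^2 - 17*l - 5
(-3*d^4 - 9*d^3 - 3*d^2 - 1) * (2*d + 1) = -6*d^5 - 21*d^4 - 15*d^3 - 3*d^2 - 2*d - 1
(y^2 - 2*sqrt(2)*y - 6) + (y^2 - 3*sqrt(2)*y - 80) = 2*y^2 - 5*sqrt(2)*y - 86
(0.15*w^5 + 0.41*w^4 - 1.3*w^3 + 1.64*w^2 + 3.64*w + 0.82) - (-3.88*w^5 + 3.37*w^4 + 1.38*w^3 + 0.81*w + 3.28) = 4.03*w^5 - 2.96*w^4 - 2.68*w^3 + 1.64*w^2 + 2.83*w - 2.46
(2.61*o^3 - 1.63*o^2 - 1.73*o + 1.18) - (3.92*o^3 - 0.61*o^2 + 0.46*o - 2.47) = -1.31*o^3 - 1.02*o^2 - 2.19*o + 3.65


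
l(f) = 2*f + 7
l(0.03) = 7.06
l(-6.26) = -5.52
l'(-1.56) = 2.00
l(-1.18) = 4.64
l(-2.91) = 1.18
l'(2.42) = 2.00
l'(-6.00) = 2.00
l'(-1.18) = 2.00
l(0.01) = 7.02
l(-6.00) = -5.00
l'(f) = 2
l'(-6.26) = 2.00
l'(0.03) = 2.00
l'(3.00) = 2.00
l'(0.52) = 2.00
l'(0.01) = 2.00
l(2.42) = 11.84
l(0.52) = 8.04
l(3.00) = 13.00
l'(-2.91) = 2.00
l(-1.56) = 3.88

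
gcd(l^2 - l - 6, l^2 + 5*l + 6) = l + 2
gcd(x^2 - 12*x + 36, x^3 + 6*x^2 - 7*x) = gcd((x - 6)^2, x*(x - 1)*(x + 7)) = 1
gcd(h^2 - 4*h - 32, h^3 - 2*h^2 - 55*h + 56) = h - 8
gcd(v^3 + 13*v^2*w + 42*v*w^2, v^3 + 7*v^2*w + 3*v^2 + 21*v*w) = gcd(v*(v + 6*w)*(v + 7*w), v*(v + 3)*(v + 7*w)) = v^2 + 7*v*w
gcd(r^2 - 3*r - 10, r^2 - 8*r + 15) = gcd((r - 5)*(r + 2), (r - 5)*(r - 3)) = r - 5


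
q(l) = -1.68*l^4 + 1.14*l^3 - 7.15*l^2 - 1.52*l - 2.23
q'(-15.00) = 23662.48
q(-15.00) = -90485.68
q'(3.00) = -195.08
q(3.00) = -176.44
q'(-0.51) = 7.55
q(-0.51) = -3.58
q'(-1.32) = 38.77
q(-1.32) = -20.40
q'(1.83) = -57.42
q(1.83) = -40.81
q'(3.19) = -230.48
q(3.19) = -216.80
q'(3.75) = -361.43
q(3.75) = -380.59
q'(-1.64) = 60.77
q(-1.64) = -36.15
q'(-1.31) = 38.19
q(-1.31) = -20.02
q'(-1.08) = 26.38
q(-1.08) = -12.65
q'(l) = -6.72*l^3 + 3.42*l^2 - 14.3*l - 1.52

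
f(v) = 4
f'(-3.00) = 0.00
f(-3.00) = 4.00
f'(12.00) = 0.00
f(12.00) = 4.00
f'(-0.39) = 0.00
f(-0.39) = 4.00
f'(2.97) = 0.00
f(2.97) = 4.00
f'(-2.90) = 0.00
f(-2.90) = 4.00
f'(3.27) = 0.00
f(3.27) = 4.00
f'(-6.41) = 0.00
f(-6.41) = 4.00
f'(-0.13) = 0.00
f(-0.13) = 4.00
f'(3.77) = 0.00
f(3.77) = 4.00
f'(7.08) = 0.00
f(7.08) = 4.00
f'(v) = 0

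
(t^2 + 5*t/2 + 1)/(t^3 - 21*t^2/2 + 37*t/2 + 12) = (t + 2)/(t^2 - 11*t + 24)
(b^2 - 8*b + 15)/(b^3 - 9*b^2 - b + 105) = (b - 3)/(b^2 - 4*b - 21)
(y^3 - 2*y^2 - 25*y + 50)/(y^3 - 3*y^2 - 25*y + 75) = (y - 2)/(y - 3)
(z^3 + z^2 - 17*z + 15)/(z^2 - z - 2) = (-z^3 - z^2 + 17*z - 15)/(-z^2 + z + 2)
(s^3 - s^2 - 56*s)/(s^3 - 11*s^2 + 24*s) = (s + 7)/(s - 3)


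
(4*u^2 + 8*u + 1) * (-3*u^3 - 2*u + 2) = -12*u^5 - 24*u^4 - 11*u^3 - 8*u^2 + 14*u + 2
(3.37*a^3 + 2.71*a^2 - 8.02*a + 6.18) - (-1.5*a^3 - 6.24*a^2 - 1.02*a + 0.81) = 4.87*a^3 + 8.95*a^2 - 7.0*a + 5.37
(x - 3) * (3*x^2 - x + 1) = 3*x^3 - 10*x^2 + 4*x - 3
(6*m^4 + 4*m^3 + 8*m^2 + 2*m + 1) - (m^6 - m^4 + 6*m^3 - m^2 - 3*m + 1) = -m^6 + 7*m^4 - 2*m^3 + 9*m^2 + 5*m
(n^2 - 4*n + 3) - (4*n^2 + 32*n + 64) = -3*n^2 - 36*n - 61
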